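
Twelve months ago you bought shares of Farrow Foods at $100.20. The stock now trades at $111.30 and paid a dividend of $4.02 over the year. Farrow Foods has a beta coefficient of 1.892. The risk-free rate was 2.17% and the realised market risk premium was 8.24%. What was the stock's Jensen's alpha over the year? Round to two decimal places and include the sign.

Realised HPR = (P1 + D1 − P0) / P0 = (111.30 + 4.02 − 100.20) / 100.20 = 15.12 / 100.20 = 15.0898%
CAPM required = R_f + β·MRP = 2.17% + 1.892 × 8.24% = 17.76008%
α = realised − required = 15.0898% − 17.76008% = -2.67%

-2.67%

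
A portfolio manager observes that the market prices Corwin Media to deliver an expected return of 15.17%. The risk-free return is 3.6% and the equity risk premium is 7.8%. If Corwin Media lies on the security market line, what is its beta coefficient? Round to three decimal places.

1.483

β = (E(R) − R_f) / MRP = (15.17% − 3.6%) / 7.8% = 11.57% / 7.8% = 1.483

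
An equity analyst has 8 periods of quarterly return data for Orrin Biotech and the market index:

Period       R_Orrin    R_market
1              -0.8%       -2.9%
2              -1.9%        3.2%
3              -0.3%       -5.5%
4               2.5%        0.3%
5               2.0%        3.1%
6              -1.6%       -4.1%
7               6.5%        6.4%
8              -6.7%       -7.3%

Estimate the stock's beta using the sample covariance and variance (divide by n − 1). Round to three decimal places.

Mean R_i = (-0.8 − 1.9 − 0.3 + 2.5 + 2.0 − 1.6 + 6.5 − 6.7) / 8 = -0.0375%
Mean R_m = (-2.9 + 3.2 − 5.5 + 0.3 + 3.1 − 4.1 + 6.4 − 7.3) / 8 = -0.8500%
Σ(R_i − R̄_i)(R_m − R̄_m) = 101.6550  ⇒  Cov = 101.6550 / 7 = 14.5221
Σ(R_m − R̄_m)² = 163.8800  ⇒  Var(R_m) = 163.8800 / 7 = 23.4114
β = Cov / Var(R_m) = 14.5221 / 23.4114 = 0.6203

0.620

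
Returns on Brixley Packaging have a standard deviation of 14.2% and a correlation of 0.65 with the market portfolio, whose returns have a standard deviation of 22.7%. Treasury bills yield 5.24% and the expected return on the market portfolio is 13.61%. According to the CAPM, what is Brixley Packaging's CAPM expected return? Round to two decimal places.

β = ρ × σ_i / σ_m = 0.65 × 14.2% / 22.7% = 0.4066
MRP = 13.61% − 5.24% = 8.37%
E(R) = 5.24% + 0.4066 × 8.37% = 8.64%

8.64%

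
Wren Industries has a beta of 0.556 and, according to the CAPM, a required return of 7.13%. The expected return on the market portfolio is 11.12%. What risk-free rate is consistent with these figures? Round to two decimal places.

2.13%

E(R) = R_f + β(E(R_m) − R_f) = R_f(1 − β) + β·E(R_m)
7.13% = R_f × (1 − 0.556) + 0.556 × 11.12%
7.13% = R_f × 0.444 + 6.18272%
R_f = (7.13% − 6.18272%) / 0.444 = 2.13%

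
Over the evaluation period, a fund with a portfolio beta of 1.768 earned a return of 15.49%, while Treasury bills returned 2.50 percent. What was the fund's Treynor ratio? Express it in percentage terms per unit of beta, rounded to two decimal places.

Treynor = (R_P − R_f) / β_P = (15.49% − 2.50%) / 1.7680 = 12.99% / 1.7680 = 7.35%

7.35%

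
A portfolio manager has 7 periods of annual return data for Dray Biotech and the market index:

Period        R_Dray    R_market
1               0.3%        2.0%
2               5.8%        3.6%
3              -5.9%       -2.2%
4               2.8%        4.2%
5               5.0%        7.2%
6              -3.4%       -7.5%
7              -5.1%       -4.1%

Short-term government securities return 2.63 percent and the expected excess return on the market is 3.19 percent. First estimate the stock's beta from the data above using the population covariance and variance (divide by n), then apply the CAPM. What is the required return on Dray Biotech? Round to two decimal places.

Mean R_i = (0.3 + 5.8 − 5.9 + 2.8 + 5.0 − 3.4 − 5.1) / 7 = -0.0714%
Mean R_m = (2.0 + 3.6 − 2.2 + 4.2 + 7.2 − 7.5 − 4.1) / 7 = 0.4571%
Σ(R_i − R̄_i)(R_m − R̄_m) = 128.8586  ⇒  Cov = 128.8586 / 7 = 18.4084
Σ(R_m − R̄_m)² = 162.8771  ⇒  Var(R_m) = 162.8771 / 7 = 23.2682
β = Cov / Var(R_m) = 18.4084 / 23.2682 = 0.7911
E(R) = R_f + β × MRP = 2.63% + 0.7911 × 3.19% = 5.15%

5.15%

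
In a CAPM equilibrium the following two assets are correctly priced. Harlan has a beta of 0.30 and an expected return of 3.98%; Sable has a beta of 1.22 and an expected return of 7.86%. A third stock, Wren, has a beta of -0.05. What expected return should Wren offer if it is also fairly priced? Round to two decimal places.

MRP (SML slope) = (7.86% − 3.98%) / (1.22 − 0.30) = 3.88% / 0.92 = 4.2174%
R_f (intercept) = 3.98% − 0.30 × 4.2174% = 2.7148%
E(R_Wren) = R_f + β × MRP = 2.7148% + -0.05 × 4.2174% = 2.50%

2.50%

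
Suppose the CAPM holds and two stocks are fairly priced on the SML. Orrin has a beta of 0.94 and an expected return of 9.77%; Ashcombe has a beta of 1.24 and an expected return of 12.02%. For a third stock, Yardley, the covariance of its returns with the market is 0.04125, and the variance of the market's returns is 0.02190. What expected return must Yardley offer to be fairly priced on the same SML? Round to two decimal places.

16.85%

MRP = (12.02% − 9.77%) / (1.24 − 0.94) = 7.5000%
R_f = 9.77% − 0.94 × 7.5000% = 2.7200%
β_Yardley = Cov / Var(R_m) = 0.04125 / 0.02190 = 1.8836
E(R_Yardley) = R_f + β × MRP = 2.7200% + 1.8836 × 7.5000% = 16.85%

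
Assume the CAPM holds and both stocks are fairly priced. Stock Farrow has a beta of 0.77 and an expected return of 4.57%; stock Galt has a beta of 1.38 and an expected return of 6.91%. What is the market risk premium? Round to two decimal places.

Both satisfy E(R) = R_f + β·MRP, so the slope of the SML is
MRP = (6.91% − 4.57%) / (1.38 − 0.77) = 2.34% / 0.61 = 3.8361%

3.84%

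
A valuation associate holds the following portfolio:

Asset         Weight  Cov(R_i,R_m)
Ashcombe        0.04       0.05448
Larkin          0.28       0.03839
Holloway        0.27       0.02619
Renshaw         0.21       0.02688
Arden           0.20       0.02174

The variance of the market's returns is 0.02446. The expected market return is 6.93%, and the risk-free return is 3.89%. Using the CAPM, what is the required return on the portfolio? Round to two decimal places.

β_Ashcombe = 0.05448 / 0.02446 = 2.2273
β_Larkin = 0.03839 / 0.02446 = 1.5695
β_Holloway = 0.02619 / 0.02446 = 1.0707
β_Renshaw = 0.02688 / 0.02446 = 1.0989
β_Arden = 0.02174 / 0.02446 = 0.8888
β_P = Σ w_i β_i = 0.04×2.2273 + 0.28×1.5695 + 0.27×1.0707 + 0.21×1.0989 + 0.20×0.8888 = 1.2262
MRP = 6.93% − 3.89% = 3.04%
E(R_P) = R_f + β_P × MRP = 3.89% + 1.2262 × 3.04% = 7.62%

7.62%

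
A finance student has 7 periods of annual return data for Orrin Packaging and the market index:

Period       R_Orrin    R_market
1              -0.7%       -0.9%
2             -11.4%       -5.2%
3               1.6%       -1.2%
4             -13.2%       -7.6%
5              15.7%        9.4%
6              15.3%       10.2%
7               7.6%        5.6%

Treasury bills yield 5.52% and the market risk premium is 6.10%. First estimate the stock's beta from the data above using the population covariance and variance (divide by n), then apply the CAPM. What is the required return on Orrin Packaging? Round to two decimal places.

Mean R_i = (-0.7 − 11.4 + 1.6 − 13.2 + 15.7 + 15.3 + 7.6) / 7 = 2.1286%
Mean R_m = (-0.9 − 5.2 − 1.2 − 7.6 + 9.4 + 10.2 + 5.6) / 7 = 1.4714%
Σ(R_i − R̄_i)(R_m − R̄_m) = 482.5857  ⇒  Cov = 482.5857 / 7 = 68.9408
Σ(R_m − R̄_m)² = 295.6543  ⇒  Var(R_m) = 295.6543 / 7 = 42.2363
β = Cov / Var(R_m) = 68.9408 / 42.2363 = 1.6323
E(R) = R_f + β × MRP = 5.52% + 1.6323 × 6.10% = 15.48%

15.48%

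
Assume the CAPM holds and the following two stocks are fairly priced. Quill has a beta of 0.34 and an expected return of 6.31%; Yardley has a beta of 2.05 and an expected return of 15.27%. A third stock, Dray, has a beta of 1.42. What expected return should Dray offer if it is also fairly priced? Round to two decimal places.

MRP (SML slope) = (15.27% − 6.31%) / (2.05 − 0.34) = 8.96% / 1.71 = 5.2398%
R_f (intercept) = 6.31% − 0.34 × 5.2398% = 4.5285%
E(R_Dray) = R_f + β × MRP = 4.5285% + 1.42 × 5.2398% = 11.97%

11.97%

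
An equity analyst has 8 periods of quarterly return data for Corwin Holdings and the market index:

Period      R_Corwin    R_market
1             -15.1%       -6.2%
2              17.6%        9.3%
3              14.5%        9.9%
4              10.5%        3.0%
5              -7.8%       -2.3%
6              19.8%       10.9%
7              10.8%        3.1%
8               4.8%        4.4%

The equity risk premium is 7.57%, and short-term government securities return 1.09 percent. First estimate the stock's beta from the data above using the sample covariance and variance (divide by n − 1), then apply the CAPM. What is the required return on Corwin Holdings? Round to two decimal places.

Mean R_i = (-15.1 + 17.6 + 14.5 + 10.5 − 7.8 + 19.8 + 10.8 + 4.8) / 8 = 6.8875%
Mean R_m = (-6.2 + 9.3 + 9.9 + 3.0 − 2.3 + 10.9 + 3.1 + 4.4) / 8 = 4.0125%
Σ(R_i − R̄_i)(R_m − R̄_m) = 499.6213  ⇒  Cov = 499.6213 / 7 = 71.3745
Σ(R_m − R̄_m)² = 256.2088  ⇒  Var(R_m) = 256.2088 / 7 = 36.6013
β = Cov / Var(R_m) = 71.3745 / 36.6013 = 1.9501
E(R) = R_f + β × MRP = 1.09% + 1.9501 × 7.57% = 15.85%

15.85%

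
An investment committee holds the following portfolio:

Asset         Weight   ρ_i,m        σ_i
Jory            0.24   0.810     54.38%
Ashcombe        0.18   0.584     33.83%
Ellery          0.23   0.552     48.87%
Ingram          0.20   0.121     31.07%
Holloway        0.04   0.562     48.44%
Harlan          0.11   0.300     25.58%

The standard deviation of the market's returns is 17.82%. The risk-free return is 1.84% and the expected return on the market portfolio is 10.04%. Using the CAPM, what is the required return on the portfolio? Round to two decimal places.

12.43%

β_Jory = 0.810 × 54.38% / 17.82% = 2.4718
β_Ashcombe = 0.584 × 33.83% / 17.82% = 1.1087
β_Ellery = 0.552 × 48.87% / 17.82% = 1.5138
β_Ingram = 0.121 × 31.07% / 17.82% = 0.2110
β_Holloway = 0.562 × 48.44% / 17.82% = 1.5277
β_Harlan = 0.300 × 25.58% / 17.82% = 0.4306
β_P = Σ w_i β_i = 0.24×2.4718 + 0.18×1.1087 + 0.23×1.5138 + 0.20×0.2110 + 0.04×1.5277 + 0.11×0.4306 = 1.2916
MRP = 10.04% − 1.84% = 8.20%
E(R_P) = R_f + β_P × MRP = 1.84% + 1.2916 × 8.20% = 12.43%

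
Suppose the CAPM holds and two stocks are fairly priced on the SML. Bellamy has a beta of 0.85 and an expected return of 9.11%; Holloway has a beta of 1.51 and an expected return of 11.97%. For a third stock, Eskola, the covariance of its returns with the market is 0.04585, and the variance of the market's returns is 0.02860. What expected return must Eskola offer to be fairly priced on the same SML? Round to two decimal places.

MRP = (11.97% − 9.11%) / (1.51 − 0.85) = 4.3333%
R_f = 9.11% − 0.85 × 4.3333% = 5.4267%
β_Eskola = Cov / Var(R_m) = 0.04585 / 0.02860 = 1.6031
E(R_Eskola) = R_f + β × MRP = 5.4267% + 1.6031 × 4.3333% = 12.37%

12.37%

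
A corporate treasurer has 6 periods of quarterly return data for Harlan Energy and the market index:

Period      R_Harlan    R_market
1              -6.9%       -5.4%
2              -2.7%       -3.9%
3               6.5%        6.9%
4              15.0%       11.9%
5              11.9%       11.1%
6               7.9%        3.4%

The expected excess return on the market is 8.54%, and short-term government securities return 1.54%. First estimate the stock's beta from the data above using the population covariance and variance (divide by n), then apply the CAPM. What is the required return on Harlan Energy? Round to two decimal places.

11.05%

Mean R_i = (-6.9 − 2.7 + 6.5 + 15.0 + 11.9 + 7.9) / 6 = 5.2833%
Mean R_m = (-5.4 − 3.9 + 6.9 + 11.9 + 11.1 + 3.4) / 6 = 4.0000%
Σ(R_i − R̄_i)(R_m − R̄_m) = 303.2900  ⇒  Cov = 303.2900 / 6 = 50.5483
Σ(R_m − R̄_m)² = 272.3600  ⇒  Var(R_m) = 272.3600 / 6 = 45.3933
β = Cov / Var(R_m) = 50.5483 / 45.3933 = 1.1136
E(R) = R_f + β × MRP = 1.54% + 1.1136 × 8.54% = 11.05%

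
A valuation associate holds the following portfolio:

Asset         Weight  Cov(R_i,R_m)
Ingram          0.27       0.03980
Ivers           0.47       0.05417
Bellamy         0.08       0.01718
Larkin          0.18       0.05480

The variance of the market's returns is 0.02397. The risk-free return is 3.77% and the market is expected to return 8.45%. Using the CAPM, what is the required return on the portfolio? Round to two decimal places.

13.03%

β_Ingram = 0.03980 / 0.02397 = 1.6604
β_Ivers = 0.05417 / 0.02397 = 2.2599
β_Bellamy = 0.01718 / 0.02397 = 0.7167
β_Larkin = 0.05480 / 0.02397 = 2.2862
β_P = Σ w_i β_i = 0.27×1.6604 + 0.47×2.2599 + 0.08×0.7167 + 0.18×2.2862 = 1.9793
MRP = 8.45% − 3.77% = 4.68%
E(R_P) = R_f + β_P × MRP = 3.77% + 1.9793 × 4.68% = 13.03%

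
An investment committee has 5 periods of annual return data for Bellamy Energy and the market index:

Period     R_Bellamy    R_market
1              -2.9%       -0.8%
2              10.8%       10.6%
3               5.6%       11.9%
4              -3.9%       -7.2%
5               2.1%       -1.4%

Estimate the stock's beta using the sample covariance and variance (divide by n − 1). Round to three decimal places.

Mean R_i = (-2.9 + 10.8 + 5.6 − 3.9 + 2.1) / 5 = 2.3400%
Mean R_m = (-0.8 + 10.6 + 11.9 − 7.2 − 1.4) / 5 = 2.6200%
Σ(R_i − R̄_i)(R_m − R̄_m) = 177.9260  ⇒  Cov = 177.9260 / 4 = 44.4815
Σ(R_m − R̄_m)² = 274.0880  ⇒  Var(R_m) = 274.0880 / 4 = 68.5220
β = Cov / Var(R_m) = 44.4815 / 68.5220 = 0.6492

0.649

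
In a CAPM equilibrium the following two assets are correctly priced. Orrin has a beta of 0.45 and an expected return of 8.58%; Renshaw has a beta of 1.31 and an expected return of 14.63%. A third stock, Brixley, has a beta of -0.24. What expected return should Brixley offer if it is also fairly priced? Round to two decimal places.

3.73%

MRP (SML slope) = (14.63% − 8.58%) / (1.31 − 0.45) = 6.05% / 0.86 = 7.0349%
R_f (intercept) = 8.58% − 0.45 × 7.0349% = 5.4143%
E(R_Brixley) = R_f + β × MRP = 5.4143% + -0.24 × 7.0349% = 3.73%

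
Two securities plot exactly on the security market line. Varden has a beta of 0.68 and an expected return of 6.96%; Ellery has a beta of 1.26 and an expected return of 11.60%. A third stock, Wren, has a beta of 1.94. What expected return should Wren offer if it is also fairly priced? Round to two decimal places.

17.04%

MRP (SML slope) = (11.60% − 6.96%) / (1.26 − 0.68) = 4.64% / 0.58 = 8.0000%
R_f (intercept) = 6.96% − 0.68 × 8.0000% = 1.5200%
E(R_Wren) = R_f + β × MRP = 1.5200% + 1.94 × 8.0000% = 17.04%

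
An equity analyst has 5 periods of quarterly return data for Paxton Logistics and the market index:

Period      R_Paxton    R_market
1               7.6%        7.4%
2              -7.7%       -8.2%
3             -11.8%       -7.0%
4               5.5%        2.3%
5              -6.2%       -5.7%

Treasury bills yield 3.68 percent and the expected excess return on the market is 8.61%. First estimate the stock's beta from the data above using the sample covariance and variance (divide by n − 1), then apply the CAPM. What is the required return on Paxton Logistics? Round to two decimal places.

14.07%

Mean R_i = (7.6 − 7.7 − 11.8 + 5.5 − 6.2) / 5 = -2.5200%
Mean R_m = (7.4 − 8.2 − 7.0 + 2.3 − 5.7) / 5 = -2.2400%
Σ(R_i − R̄_i)(R_m − R̄_m) = 221.7460  ⇒  Cov = 221.7460 / 4 = 55.4365
Σ(R_m − R̄_m)² = 183.6920  ⇒  Var(R_m) = 183.6920 / 4 = 45.9230
β = Cov / Var(R_m) = 55.4365 / 45.9230 = 1.2072
E(R) = R_f + β × MRP = 3.68% + 1.2072 × 8.61% = 14.07%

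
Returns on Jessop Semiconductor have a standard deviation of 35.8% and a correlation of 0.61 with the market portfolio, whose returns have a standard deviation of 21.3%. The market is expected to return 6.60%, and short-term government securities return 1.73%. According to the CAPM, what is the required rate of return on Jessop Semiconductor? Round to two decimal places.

β = ρ × σ_i / σ_m = 0.61 × 35.8% / 21.3% = 1.0253
MRP = 6.60% − 1.73% = 4.87%
E(R) = 1.73% + 1.0253 × 4.87% = 6.72%

6.72%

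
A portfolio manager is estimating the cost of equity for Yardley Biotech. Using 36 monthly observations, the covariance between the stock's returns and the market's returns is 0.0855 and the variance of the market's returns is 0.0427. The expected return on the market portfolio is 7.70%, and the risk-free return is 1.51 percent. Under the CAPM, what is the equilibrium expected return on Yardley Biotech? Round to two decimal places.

β = Cov(R_i, R_m) / Var(R_m) = 0.0855 / 0.0427 = 2.0023
MRP = 7.70% − 1.51% = 6.19%
E(R) = R_f + β × MRP = 1.51% + 2.0023 × 6.19% = 13.90%

13.90%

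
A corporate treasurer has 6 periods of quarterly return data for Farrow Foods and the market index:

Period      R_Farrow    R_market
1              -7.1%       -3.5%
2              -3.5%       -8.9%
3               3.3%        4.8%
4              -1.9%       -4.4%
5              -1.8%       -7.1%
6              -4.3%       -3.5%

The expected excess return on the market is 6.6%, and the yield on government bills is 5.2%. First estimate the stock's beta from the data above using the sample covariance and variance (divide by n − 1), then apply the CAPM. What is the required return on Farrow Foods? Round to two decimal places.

Mean R_i = (-7.1 − 3.5 + 3.3 − 1.9 − 1.8 − 4.3) / 6 = -2.5500%
Mean R_m = (-3.5 − 8.9 + 4.8 − 4.4 − 7.1 − 3.5) / 6 = -3.7667%
Σ(R_i − R̄_i)(R_m − R̄_m) = 50.4000  ⇒  Cov = 50.4000 / 5 = 10.0800
Σ(R_m − R̄_m)² = 111.3933  ⇒  Var(R_m) = 111.3933 / 5 = 22.2787
β = Cov / Var(R_m) = 10.0800 / 22.2787 = 0.4525
E(R) = R_f + β × MRP = 5.2% + 0.4525 × 6.6% = 8.19%

8.19%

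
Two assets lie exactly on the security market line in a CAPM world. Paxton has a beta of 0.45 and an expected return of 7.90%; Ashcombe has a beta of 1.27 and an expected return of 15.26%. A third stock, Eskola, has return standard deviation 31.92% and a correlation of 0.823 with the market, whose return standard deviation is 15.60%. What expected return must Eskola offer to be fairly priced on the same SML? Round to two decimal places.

18.98%

MRP = (15.26% − 7.90%) / (1.27 − 0.45) = 8.9756%
R_f = 7.90% − 0.45 × 8.9756% = 3.8610%
β_Eskola = ρ·σ_i/σ_m = 0.823 × 31.92 / 15.60 = 1.6840
E(R_Eskola) = R_f + β × MRP = 3.8610% + 1.6840 × 8.9756% = 18.98%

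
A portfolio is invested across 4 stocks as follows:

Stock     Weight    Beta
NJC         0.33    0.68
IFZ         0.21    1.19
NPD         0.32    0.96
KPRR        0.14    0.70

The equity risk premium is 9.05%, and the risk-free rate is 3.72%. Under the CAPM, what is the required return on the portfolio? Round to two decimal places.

11.68%

β_P = Σ w_i β_i = 0.33×0.68 + 0.21×1.19 + 0.32×0.96 + 0.14×0.70 = 0.8795
E(R_P) = R_f + β_P × MRP = 3.72% + 0.8795 × 9.05% = 11.68%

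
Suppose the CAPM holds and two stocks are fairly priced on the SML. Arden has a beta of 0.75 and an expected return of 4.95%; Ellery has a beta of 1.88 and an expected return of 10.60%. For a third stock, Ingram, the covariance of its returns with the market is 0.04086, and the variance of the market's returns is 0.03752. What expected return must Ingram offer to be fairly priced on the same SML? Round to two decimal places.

6.65%

MRP = (10.60% − 4.95%) / (1.88 − 0.75) = 5.0000%
R_f = 4.95% − 0.75 × 5.0000% = 1.2000%
β_Ingram = Cov / Var(R_m) = 0.04086 / 0.03752 = 1.0890
E(R_Ingram) = R_f + β × MRP = 1.2000% + 1.0890 × 5.0000% = 6.65%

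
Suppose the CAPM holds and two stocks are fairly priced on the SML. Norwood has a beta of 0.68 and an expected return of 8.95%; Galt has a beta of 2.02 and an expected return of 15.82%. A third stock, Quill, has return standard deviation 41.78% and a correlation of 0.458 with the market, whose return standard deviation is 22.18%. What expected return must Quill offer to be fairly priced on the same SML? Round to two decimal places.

9.89%

MRP = (15.82% − 8.95%) / (2.02 − 0.68) = 5.1269%
R_f = 8.95% − 0.68 × 5.1269% = 5.4637%
β_Quill = ρ·σ_i/σ_m = 0.458 × 41.78 / 22.18 = 0.8627
E(R_Quill) = R_f + β × MRP = 5.4637% + 0.8627 × 5.1269% = 9.89%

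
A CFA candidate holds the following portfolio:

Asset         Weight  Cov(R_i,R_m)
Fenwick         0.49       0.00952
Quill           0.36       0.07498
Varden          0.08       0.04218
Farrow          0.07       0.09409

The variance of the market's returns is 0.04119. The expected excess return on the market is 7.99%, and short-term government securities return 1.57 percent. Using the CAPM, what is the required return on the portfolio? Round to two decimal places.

9.64%

β_Fenwick = 0.00952 / 0.04119 = 0.2311
β_Quill = 0.07498 / 0.04119 = 1.8203
β_Varden = 0.04218 / 0.04119 = 1.0240
β_Farrow = 0.09409 / 0.04119 = 2.2843
β_P = Σ w_i β_i = 0.49×0.2311 + 0.36×1.8203 + 0.08×1.0240 + 0.07×2.2843 = 1.0104
E(R_P) = R_f + β_P × MRP = 1.57% + 1.0104 × 7.99% = 9.64%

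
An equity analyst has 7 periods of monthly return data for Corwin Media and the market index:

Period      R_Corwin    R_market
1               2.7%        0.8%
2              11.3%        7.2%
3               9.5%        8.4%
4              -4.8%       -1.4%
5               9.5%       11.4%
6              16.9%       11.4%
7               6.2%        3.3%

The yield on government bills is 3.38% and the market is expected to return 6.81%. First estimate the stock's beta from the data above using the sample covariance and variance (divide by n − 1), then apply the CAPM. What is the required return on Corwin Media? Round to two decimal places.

7.60%

Mean R_i = (2.7 + 11.3 + 9.5 − 4.8 + 9.5 + 16.9 + 6.2) / 7 = 7.3286%
Mean R_m = (0.8 + 7.2 + 8.4 − 1.4 + 11.4 + 11.4 + 3.3) / 7 = 5.8714%
Σ(R_i − R̄_i)(R_m − R̄_m) = 190.2557  ⇒  Cov = 190.2557 / 6 = 31.7093
Σ(R_m − R̄_m)² = 154.4943  ⇒  Var(R_m) = 154.4943 / 6 = 25.7491
β = Cov / Var(R_m) = 31.7093 / 25.7491 = 1.2315
MRP = 6.81% − 3.38% = 3.43%
E(R) = R_f + β × MRP = 3.38% + 1.2315 × 3.43% = 7.60%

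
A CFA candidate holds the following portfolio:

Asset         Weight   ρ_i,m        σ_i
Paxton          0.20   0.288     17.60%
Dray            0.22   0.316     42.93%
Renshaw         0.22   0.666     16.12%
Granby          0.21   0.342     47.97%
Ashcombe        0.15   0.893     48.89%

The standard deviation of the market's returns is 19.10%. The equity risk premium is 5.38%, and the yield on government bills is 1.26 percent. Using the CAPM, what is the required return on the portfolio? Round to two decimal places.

β_Paxton = 0.288 × 17.60% / 19.10% = 0.2654
β_Dray = 0.316 × 42.93% / 19.10% = 0.7103
β_Renshaw = 0.666 × 16.12% / 19.10% = 0.5621
β_Granby = 0.342 × 47.97% / 19.10% = 0.8589
β_Ashcombe = 0.893 × 48.89% / 19.10% = 2.2858
β_P = Σ w_i β_i = 0.20×0.2654 + 0.22×0.7103 + 0.22×0.5621 + 0.21×0.8589 + 0.15×2.2858 = 0.8562
E(R_P) = R_f + β_P × MRP = 1.26% + 0.8562 × 5.38% = 5.87%

5.87%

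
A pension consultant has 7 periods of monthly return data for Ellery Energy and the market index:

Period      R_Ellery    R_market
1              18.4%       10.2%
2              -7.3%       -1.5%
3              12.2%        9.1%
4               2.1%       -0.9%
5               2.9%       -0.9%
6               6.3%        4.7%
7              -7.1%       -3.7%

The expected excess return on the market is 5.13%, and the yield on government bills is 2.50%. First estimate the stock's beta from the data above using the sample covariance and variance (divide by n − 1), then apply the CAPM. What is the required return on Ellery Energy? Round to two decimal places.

Mean R_i = (18.4 − 7.3 + 12.2 + 2.1 + 2.9 + 6.3 − 7.1) / 7 = 3.9286%
Mean R_m = (10.2 − 1.5 + 9.1 − 0.9 − 0.9 + 4.7 − 3.7) / 7 = 2.4286%
Σ(R_i − R̄_i)(R_m − R̄_m) = 294.2443  ⇒  Cov = 294.2443 / 6 = 49.0407
Σ(R_m − R̄_m)² = 185.2143  ⇒  Var(R_m) = 185.2143 / 6 = 30.8691
β = Cov / Var(R_m) = 49.0407 / 30.8691 = 1.5887
E(R) = R_f + β × MRP = 2.50% + 1.5887 × 5.13% = 10.65%

10.65%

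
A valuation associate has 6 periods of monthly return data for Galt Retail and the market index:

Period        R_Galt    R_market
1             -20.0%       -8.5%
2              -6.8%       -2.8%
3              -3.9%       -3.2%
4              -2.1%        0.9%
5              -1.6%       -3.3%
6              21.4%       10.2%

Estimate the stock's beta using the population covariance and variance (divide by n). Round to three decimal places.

2.058

Mean R_i = (-20.0 − 6.8 − 3.9 − 2.1 − 1.6 + 21.4) / 6 = -2.1667%
Mean R_m = (-8.5 − 2.8 − 3.2 + 0.9 − 3.3 + 10.2) / 6 = -1.1167%
Σ(R_i − R̄_i)(R_m − R̄_m) = 408.6733  ⇒  Cov = 408.6733 / 6 = 68.1122
Σ(R_m − R̄_m)² = 198.5883  ⇒  Var(R_m) = 198.5883 / 6 = 33.0981
β = Cov / Var(R_m) = 68.1122 / 33.0981 = 2.0579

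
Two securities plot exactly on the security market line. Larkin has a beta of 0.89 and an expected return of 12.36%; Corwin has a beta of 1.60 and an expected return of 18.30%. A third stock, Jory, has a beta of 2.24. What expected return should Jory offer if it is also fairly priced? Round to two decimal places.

23.65%

MRP (SML slope) = (18.30% − 12.36%) / (1.60 − 0.89) = 5.94% / 0.71 = 8.3662%
R_f (intercept) = 12.36% − 0.89 × 8.3662% = 4.9141%
E(R_Jory) = R_f + β × MRP = 4.9141% + 2.24 × 8.3662% = 23.65%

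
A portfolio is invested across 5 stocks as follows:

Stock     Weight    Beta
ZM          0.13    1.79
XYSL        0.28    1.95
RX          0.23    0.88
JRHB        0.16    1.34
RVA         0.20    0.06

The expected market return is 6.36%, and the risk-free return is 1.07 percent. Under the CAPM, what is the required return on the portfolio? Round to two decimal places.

7.46%

β_P = Σ w_i β_i = 0.13×1.79 + 0.28×1.95 + 0.23×0.88 + 0.16×1.34 + 0.20×0.06 = 1.2075
MRP = 6.36% − 1.07% = 5.29%
E(R_P) = R_f + β_P × MRP = 1.07% + 1.2075 × 5.29% = 7.46%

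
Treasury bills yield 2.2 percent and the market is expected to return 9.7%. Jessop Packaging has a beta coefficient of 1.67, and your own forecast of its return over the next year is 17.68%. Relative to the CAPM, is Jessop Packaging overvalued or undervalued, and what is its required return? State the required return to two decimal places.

MRP = 9.7% − 2.2% = 7.50%
Required return = R_f + β·MRP = 2.2% + 1.67 × 7.5% = 14.73%
Forecast 17.68% > required 14.73% → the stock plots above the SML → undervalued.

Undervalued; required return 14.73%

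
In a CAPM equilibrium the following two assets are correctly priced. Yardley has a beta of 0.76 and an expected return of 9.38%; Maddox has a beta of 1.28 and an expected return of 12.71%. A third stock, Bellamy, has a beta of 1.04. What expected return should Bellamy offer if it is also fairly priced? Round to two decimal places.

11.17%

MRP (SML slope) = (12.71% − 9.38%) / (1.28 − 0.76) = 3.33% / 0.52 = 6.4038%
R_f (intercept) = 9.38% − 0.76 × 6.4038% = 4.5131%
E(R_Bellamy) = R_f + β × MRP = 4.5131% + 1.04 × 6.4038% = 11.17%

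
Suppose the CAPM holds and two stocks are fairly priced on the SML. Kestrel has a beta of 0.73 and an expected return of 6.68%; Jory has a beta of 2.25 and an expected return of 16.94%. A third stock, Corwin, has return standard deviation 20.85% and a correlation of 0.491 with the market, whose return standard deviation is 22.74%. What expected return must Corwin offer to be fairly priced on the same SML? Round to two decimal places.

MRP = (16.94% − 6.68%) / (2.25 − 0.73) = 6.7500%
R_f = 6.68% − 0.73 × 6.7500% = 1.7525%
β_Corwin = ρ·σ_i/σ_m = 0.491 × 20.85 / 22.74 = 0.4502
E(R_Corwin) = R_f + β × MRP = 1.7525% + 0.4502 × 6.7500% = 4.79%

4.79%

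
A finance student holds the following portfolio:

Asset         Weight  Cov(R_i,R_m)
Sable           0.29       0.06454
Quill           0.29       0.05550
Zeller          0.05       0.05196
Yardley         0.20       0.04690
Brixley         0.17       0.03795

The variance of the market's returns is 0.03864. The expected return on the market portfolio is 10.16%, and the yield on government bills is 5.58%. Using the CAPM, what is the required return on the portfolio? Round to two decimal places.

11.89%

β_Sable = 0.06454 / 0.03864 = 1.6703
β_Quill = 0.05550 / 0.03864 = 1.4363
β_Zeller = 0.05196 / 0.03864 = 1.3447
β_Yardley = 0.04690 / 0.03864 = 1.2138
β_Brixley = 0.03795 / 0.03864 = 0.9821
β_P = Σ w_i β_i = 0.29×1.6703 + 0.29×1.4363 + 0.05×1.3447 + 0.20×1.2138 + 0.17×0.9821 = 1.3779
MRP = 10.16% − 5.58% = 4.58%
E(R_P) = R_f + β_P × MRP = 5.58% + 1.3779 × 4.58% = 11.89%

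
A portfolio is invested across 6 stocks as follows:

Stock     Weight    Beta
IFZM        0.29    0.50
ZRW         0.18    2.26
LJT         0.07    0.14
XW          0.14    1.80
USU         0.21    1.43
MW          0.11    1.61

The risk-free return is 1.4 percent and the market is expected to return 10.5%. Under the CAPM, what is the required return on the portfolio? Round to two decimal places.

13.15%

β_P = Σ w_i β_i = 0.29×0.50 + 0.18×2.26 + 0.07×0.14 + 0.14×1.80 + 0.21×1.43 + 0.11×1.61 = 1.2910
MRP = 10.5% − 1.4% = 9.10%
E(R_P) = R_f + β_P × MRP = 1.4% + 1.2910 × 9.1% = 13.15%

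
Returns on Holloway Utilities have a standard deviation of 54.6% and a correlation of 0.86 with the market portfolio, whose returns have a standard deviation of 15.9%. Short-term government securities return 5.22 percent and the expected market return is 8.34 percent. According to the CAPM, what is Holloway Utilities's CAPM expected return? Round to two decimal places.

β = ρ × σ_i / σ_m = 0.86 × 54.6% / 15.9% = 2.9532
MRP = 8.34% − 5.22% = 3.12%
E(R) = 5.22% + 2.9532 × 3.12% = 14.43%

14.43%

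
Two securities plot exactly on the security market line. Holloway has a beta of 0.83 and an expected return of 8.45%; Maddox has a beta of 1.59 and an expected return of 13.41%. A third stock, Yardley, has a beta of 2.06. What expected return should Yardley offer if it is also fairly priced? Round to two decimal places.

16.48%

MRP (SML slope) = (13.41% − 8.45%) / (1.59 − 0.83) = 4.96% / 0.76 = 6.5263%
R_f (intercept) = 8.45% − 0.83 × 6.5263% = 3.0332%
E(R_Yardley) = R_f + β × MRP = 3.0332% + 2.06 × 6.5263% = 16.48%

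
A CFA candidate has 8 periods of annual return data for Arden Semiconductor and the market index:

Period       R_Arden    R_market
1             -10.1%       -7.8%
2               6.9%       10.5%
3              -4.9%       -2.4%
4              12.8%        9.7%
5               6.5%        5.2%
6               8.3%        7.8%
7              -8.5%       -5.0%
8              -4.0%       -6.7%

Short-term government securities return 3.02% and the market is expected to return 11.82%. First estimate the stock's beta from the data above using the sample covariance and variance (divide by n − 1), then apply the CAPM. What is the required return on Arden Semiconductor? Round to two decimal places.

12.51%

Mean R_i = (-10.1 + 6.9 − 4.9 + 12.8 + 6.5 + 8.3 − 8.5 − 4.0) / 8 = 0.8750%
Mean R_m = (-7.8 + 10.5 − 2.4 + 9.7 + 5.2 + 7.8 − 5.0 − 6.7) / 8 = 1.4125%
Σ(R_i − R̄_i)(R_m − R̄_m) = 445.1025  ⇒  Cov = 445.1025 / 7 = 63.5861
Σ(R_m − R̄_m)² = 412.7488  ⇒  Var(R_m) = 412.7488 / 7 = 58.9641
β = Cov / Var(R_m) = 63.5861 / 58.9641 = 1.0784
MRP = 11.82% − 3.02% = 8.80%
E(R) = R_f + β × MRP = 3.02% + 1.0784 × 8.80% = 12.51%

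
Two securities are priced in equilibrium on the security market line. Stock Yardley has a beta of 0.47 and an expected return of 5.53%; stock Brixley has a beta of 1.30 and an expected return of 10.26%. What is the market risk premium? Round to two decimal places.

Both satisfy E(R) = R_f + β·MRP, so the slope of the SML is
MRP = (10.26% − 5.53%) / (1.30 − 0.47) = 4.73% / 0.83 = 5.6988%

5.70%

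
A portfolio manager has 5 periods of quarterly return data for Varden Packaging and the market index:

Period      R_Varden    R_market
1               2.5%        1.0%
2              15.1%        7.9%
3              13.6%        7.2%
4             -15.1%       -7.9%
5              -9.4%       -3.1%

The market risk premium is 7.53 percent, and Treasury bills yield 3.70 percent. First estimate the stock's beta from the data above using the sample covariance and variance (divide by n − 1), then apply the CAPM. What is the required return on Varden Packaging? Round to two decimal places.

Mean R_i = (2.5 + 15.1 + 13.6 − 15.1 − 9.4) / 5 = 1.3400%
Mean R_m = (1.0 + 7.9 + 7.2 − 7.9 − 3.1) / 5 = 1.0200%
Σ(R_i − R̄_i)(R_m − R̄_m) = 361.3060  ⇒  Cov = 361.3060 / 4 = 90.3265
Σ(R_m − R̄_m)² = 182.0680  ⇒  Var(R_m) = 182.0680 / 4 = 45.5170
β = Cov / Var(R_m) = 90.3265 / 45.5170 = 1.9845
E(R) = R_f + β × MRP = 3.70% + 1.9845 × 7.53% = 18.64%

18.64%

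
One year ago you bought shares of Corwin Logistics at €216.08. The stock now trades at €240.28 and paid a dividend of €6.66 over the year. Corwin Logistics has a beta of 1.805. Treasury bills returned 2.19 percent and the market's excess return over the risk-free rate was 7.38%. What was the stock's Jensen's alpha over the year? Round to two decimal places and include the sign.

Realised HPR = (P1 + D1 − P0) / P0 = (240.28 + 6.66 − 216.08) / 216.08 = 30.86 / 216.08 = 14.2817%
CAPM required = R_f + β·MRP = 2.19% + 1.805 × 7.38% = 15.51090%
α = realised − required = 14.2817% − 15.51090% = -1.23%

-1.23%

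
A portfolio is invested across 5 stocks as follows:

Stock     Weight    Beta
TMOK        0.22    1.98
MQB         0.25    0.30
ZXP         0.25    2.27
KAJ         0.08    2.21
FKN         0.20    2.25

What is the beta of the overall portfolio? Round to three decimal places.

1.705

β_P = Σ w_i β_i = 0.22×1.98 + 0.25×0.30 + 0.25×2.27 + 0.08×2.21 + 0.20×2.25 = 1.7049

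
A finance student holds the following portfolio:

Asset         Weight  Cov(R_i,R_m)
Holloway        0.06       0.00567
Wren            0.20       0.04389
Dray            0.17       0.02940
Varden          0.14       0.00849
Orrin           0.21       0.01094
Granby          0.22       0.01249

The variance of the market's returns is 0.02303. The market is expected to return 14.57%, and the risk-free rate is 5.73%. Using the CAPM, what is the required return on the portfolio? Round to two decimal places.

13.54%

β_Holloway = 0.00567 / 0.02303 = 0.2462
β_Wren = 0.04389 / 0.02303 = 1.9058
β_Dray = 0.02940 / 0.02303 = 1.2766
β_Varden = 0.00849 / 0.02303 = 0.3686
β_Orrin = 0.01094 / 0.02303 = 0.4750
β_Granby = 0.01249 / 0.02303 = 0.5423
β_P = Σ w_i β_i = 0.06×0.2462 + 0.20×1.9058 + 0.17×1.2766 + 0.14×0.3686 + 0.21×0.4750 + 0.22×0.5423 = 0.8836
MRP = 14.57% − 5.73% = 8.84%
E(R_P) = R_f + β_P × MRP = 5.73% + 0.8836 × 8.84% = 13.54%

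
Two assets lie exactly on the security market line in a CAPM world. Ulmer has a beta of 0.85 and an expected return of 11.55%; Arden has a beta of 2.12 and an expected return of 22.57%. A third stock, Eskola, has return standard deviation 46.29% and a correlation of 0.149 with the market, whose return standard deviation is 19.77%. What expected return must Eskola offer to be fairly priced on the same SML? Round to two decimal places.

7.20%

MRP = (22.57% − 11.55%) / (2.12 − 0.85) = 8.6772%
R_f = 11.55% − 0.85 × 8.6772% = 4.1744%
β_Eskola = ρ·σ_i/σ_m = 0.149 × 46.29 / 19.77 = 0.3489
E(R_Eskola) = R_f + β × MRP = 4.1744% + 0.3489 × 8.6772% = 7.20%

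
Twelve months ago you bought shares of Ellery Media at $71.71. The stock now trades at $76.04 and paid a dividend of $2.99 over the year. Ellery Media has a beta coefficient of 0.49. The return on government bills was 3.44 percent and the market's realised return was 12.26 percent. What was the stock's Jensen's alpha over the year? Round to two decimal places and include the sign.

Realised HPR = (P1 + D1 − P0) / P0 = (76.04 + 2.99 − 71.71) / 71.71 = 7.32 / 71.71 = 10.2078%
MRP = 12.26% − 3.44% = 8.82%
CAPM required = R_f + β·MRP = 3.44% + 0.49 × 8.82% = 7.7618%
α = realised − required = 10.2078% − 7.7618% = +2.45%

+2.45%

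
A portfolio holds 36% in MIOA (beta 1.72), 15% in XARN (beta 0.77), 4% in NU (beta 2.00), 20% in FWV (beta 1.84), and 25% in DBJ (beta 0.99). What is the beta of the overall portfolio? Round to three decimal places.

1.430

β_P = Σ w_i β_i = 0.36×1.72 + 0.15×0.77 + 0.04×2.00 + 0.20×1.84 + 0.25×0.99 = 1.4302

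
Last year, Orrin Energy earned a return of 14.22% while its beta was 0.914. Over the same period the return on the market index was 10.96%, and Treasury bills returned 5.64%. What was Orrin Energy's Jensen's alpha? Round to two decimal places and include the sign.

+3.72%

Market excess return = 10.96% − 5.64% = 5.32%
CAPM benchmark = R_f + β(R_m − R_f) = 5.64% + 0.914 × 5.32% = 10.50248%
α = actual − benchmark = 14.22% − 10.50248% = +3.72%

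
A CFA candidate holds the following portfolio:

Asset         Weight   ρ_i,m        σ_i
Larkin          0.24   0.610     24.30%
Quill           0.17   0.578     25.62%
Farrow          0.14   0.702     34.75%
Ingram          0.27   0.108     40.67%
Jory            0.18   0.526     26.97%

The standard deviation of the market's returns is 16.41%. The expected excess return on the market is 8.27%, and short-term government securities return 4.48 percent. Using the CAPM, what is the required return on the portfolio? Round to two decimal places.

11.15%

β_Larkin = 0.610 × 24.30% / 16.41% = 0.9033
β_Quill = 0.578 × 25.62% / 16.41% = 0.9024
β_Farrow = 0.702 × 34.75% / 16.41% = 1.4866
β_Ingram = 0.108 × 40.67% / 16.41% = 0.2677
β_Jory = 0.526 × 26.97% / 16.41% = 0.8645
β_P = Σ w_i β_i = 0.24×0.9033 + 0.17×0.9024 + 0.14×1.4866 + 0.27×0.2677 + 0.18×0.8645 = 0.8062
E(R_P) = R_f + β_P × MRP = 4.48% + 0.8062 × 8.27% = 11.15%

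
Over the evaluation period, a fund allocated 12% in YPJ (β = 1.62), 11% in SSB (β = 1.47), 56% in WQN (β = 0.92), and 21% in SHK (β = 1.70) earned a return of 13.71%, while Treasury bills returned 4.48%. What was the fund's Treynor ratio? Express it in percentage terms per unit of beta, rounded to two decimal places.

7.51%

β_P = 0.12×1.62 + 0.11×1.47 + 0.56×0.92 + 0.21×1.70 = 1.2283
Treynor = (R_P − R_f) / β_P = (13.71% − 4.48%) / 1.2283 = 9.23% / 1.2283 = 7.51%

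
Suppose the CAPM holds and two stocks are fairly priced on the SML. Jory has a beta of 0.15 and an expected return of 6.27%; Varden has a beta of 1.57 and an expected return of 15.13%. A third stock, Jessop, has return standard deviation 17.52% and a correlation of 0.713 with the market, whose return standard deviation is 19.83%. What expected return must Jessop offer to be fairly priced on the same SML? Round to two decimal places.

9.26%

MRP = (15.13% − 6.27%) / (1.57 − 0.15) = 6.2394%
R_f = 6.27% − 0.15 × 6.2394% = 5.3341%
β_Jessop = ρ·σ_i/σ_m = 0.713 × 17.52 / 19.83 = 0.6299
E(R_Jessop) = R_f + β × MRP = 5.3341% + 0.6299 × 6.2394% = 9.26%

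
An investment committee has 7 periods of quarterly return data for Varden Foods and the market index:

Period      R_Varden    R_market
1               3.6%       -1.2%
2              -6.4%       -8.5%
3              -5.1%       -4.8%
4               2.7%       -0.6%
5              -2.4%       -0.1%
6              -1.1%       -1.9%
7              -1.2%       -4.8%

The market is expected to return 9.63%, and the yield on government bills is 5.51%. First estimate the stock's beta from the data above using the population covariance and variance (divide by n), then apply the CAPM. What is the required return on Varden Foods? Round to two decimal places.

9.24%

Mean R_i = (3.6 − 6.4 − 5.1 + 2.7 − 2.4 − 1.1 − 1.2) / 7 = -1.4143%
Mean R_m = (-1.2 − 8.5 − 4.8 − 0.6 − 0.1 − 1.9 − 4.8) / 7 = -3.1286%
Σ(R_i − R̄_i)(R_m − R̄_m) = 50.0571  ⇒  Cov = 50.0571 / 7 = 7.1510
Σ(R_m − R̄_m)² = 55.2343  ⇒  Var(R_m) = 55.2343 / 7 = 7.8906
β = Cov / Var(R_m) = 7.1510 / 7.8906 = 0.9063
MRP = 9.63% − 5.51% = 4.12%
E(R) = R_f + β × MRP = 5.51% + 0.9063 × 4.12% = 9.24%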